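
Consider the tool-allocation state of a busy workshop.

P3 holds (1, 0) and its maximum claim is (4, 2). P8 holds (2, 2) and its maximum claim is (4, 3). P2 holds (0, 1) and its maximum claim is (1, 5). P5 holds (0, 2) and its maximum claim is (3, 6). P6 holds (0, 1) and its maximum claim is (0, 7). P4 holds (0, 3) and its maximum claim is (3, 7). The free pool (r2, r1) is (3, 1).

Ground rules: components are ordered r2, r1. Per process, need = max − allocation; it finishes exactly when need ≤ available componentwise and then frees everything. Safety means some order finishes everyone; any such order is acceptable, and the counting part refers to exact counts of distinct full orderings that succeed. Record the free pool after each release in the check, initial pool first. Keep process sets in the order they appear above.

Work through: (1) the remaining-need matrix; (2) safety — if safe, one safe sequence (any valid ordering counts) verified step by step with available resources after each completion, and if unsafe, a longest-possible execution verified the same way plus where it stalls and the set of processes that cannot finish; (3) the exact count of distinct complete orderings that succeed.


(1) Outstanding need per process (order r2, r1):
  P3: (3, 2)
  P8: (2, 1)
  P2: (1, 4)
  P5: (3, 4)
  P6: (0, 6)
  P4: (3, 4)
(2) The state is UNSAFE.
Key observation: P8, P3 can finish, but then (6, 3) is all there is, and the blocked group's r1 demands exceed it.
The run P8, P3 cannot be extended any further. Walking it through:
  pool = (3, 1)
  run P8 (needs (2, 1), free (3, 1)); after release of (2, 2) the pool is (5, 3)
  run P3 (needs (3, 2), free (5, 3)); after release of (1, 0) the pool is (6, 3)
  P2 still needs (1, 4) but only (6, 3) is free — short on r1
  P5 still needs (3, 4) but only (6, 3) is free — short on r1
  P6 still needs (0, 6) but only (6, 3) is free — short on r1
  P4 still needs (3, 4) but only (6, 3) is free — short on r1
Never able to finish: P2, P5, P6 and P4.
(3) The exact count: 0 of the possible complete orderings are safe sequences.


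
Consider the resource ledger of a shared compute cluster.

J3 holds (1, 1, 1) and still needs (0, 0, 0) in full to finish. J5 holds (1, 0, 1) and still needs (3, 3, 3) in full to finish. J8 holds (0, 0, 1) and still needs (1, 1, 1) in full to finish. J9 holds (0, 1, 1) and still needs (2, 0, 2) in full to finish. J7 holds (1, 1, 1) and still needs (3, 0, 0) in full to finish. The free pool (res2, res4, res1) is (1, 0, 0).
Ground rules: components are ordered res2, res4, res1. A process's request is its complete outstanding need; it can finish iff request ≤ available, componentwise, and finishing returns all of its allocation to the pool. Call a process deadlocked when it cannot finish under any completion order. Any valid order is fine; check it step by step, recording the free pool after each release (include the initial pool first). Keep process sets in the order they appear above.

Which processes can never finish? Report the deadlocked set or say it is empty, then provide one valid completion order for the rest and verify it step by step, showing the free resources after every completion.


Deadlocked: J5 and J7.
Key observation: once J3, J8, J9 finish, the pool peaks at (2, 2, 3) — and every remaining process still needs more res2 than that.
One completion order for the rest: J3, J8, J9. Walking it through:
  pool = (1, 0, 0)
  run J3 (needs (0, 0, 0), free (1, 0, 0)); after release of (1, 1, 1) the pool is (2, 1, 1)
  run J8 (needs (1, 1, 1), free (2, 1, 1)); after release of (0, 0, 1) the pool is (2, 1, 2)
  run J9 (needs (2, 0, 2), free (2, 1, 2)); after release of (0, 1, 1) the pool is (2, 2, 3)
The stuck group stays short no matter what:
  J5 still needs (3, 3, 3) but only (2, 2, 3) is free — short on res2 and res4
  J7 still needs (3, 0, 0) but only (2, 2, 3) is free — short on res2


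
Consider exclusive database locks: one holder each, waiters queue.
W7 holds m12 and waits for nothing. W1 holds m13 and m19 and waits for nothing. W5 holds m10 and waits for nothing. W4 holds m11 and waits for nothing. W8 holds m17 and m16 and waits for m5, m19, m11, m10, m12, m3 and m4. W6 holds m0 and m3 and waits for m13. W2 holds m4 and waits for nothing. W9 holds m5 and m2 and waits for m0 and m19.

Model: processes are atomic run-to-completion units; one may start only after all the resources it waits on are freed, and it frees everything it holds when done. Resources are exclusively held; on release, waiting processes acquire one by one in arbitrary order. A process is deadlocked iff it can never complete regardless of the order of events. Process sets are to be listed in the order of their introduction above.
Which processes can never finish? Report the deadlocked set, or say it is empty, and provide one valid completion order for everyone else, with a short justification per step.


Nothing here is deadlocked.
Key observation: the wait relation is loop-free; peeling off processes with no waits unwinds the whole state.
The rest can finish in the order W1, W6, W9, W4, W2, W7, W5, W8.
Verifying each step:
  W1 waits on nothing -> runs at once and releases m13 and m19
  run W6 (all its waits — m13 — are resolved); releases m0 and m3
  run W9 (all its waits — m0 and m19 — are resolved); releases m5 and m2
  W4 waits on nothing -> runs at once and releases m11
  W2 waits on nothing -> runs at once and releases m4
  W7 waits on nothing -> runs at once and releases m12
  W5 waits on nothing -> runs at once and releases m10
  run W8 (all its waits — m5, m19, m11, m10, m12, m3 and m4 — are resolved); releases m17 and m16


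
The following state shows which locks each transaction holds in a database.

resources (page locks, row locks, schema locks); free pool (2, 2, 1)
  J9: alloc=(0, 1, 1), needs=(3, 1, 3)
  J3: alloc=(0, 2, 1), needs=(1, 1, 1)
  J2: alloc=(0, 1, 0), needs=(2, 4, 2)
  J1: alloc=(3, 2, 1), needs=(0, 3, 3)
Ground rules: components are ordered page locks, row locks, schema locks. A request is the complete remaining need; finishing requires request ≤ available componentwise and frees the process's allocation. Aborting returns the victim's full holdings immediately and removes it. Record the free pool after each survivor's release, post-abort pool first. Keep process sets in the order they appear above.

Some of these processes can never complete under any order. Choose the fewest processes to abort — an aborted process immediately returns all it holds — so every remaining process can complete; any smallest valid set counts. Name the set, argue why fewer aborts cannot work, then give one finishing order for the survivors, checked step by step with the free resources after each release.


The answer: abort J9.
Key observation: the deadlocked J1 becomes finishable only because J9 released (0, 1, 1); it completes at step 2 below.
Minimality: the empty abort set fails — the state is deadlocked as it stands.
One survivor order: J3, J1, J2. Walking it through (post-abort pool first):
  pool = (2, 3, 2)
  J3 needs (1, 1, 1) <= (2, 3, 2) -> finishes; pool += (0, 2, 1) = (2, 5, 3)
  J1 needs (0, 3, 3) <= (2, 5, 3) -> finishes; pool += (3, 2, 1) = (5, 7, 4)
  J2 needs (2, 4, 2) <= (5, 7, 4) -> finishes; pool += (0, 1, 0) = (5, 8, 4)


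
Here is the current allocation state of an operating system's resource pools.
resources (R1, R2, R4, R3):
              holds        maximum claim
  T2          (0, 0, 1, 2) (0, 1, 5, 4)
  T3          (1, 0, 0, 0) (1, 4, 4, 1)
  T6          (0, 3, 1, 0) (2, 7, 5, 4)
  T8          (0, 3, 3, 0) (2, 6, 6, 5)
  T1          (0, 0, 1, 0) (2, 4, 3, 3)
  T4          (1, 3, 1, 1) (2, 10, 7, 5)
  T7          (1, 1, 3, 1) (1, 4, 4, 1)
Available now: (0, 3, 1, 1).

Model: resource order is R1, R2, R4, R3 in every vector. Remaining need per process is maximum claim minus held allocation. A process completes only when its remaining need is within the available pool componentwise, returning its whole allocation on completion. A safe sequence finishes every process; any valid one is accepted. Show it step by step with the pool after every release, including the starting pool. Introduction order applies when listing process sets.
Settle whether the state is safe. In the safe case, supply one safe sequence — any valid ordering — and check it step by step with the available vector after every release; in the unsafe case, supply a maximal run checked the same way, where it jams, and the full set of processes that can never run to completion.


The state is SAFE; one workable sequence: T7, T2, T3, T6, T4, T8, T1.
Key observation: T7 marks the first exact bind of the order: its need (0, 3, 1, 0) fits the free (0, 3, 1, 1) with zero slack on a requested resource.
Step-by-step check:
  pool = (0, 3, 1, 1)
  T7 needs (0, 3, 1, 0) <= (0, 3, 1, 1) -> finishes; pool += (1, 1, 3, 1) = (1, 4, 4, 2)
  T2 needs (0, 1, 4, 2) <= (1, 4, 4, 2) -> finishes; pool += (0, 0, 1, 2) = (1, 4, 5, 4)
  T3 needs (0, 4, 4, 1) <= (1, 4, 5, 4) -> finishes; pool += (1, 0, 0, 0) = (2, 4, 5, 4)
  T6 needs (2, 4, 4, 4) <= (2, 4, 5, 4) -> finishes; pool += (0, 3, 1, 0) = (2, 7, 6, 4)
  T4 needs (1, 7, 6, 4) <= (2, 7, 6, 4) -> finishes; pool += (1, 3, 1, 1) = (3, 10, 7, 5)
  T8 needs (2, 3, 3, 5) <= (3, 10, 7, 5) -> finishes; pool += (0, 3, 3, 0) = (3, 13, 10, 5)
  T1 needs (2, 4, 2, 3) <= (3, 13, 10, 5) -> finishes; pool += (0, 0, 1, 0) = (3, 13, 11, 5)


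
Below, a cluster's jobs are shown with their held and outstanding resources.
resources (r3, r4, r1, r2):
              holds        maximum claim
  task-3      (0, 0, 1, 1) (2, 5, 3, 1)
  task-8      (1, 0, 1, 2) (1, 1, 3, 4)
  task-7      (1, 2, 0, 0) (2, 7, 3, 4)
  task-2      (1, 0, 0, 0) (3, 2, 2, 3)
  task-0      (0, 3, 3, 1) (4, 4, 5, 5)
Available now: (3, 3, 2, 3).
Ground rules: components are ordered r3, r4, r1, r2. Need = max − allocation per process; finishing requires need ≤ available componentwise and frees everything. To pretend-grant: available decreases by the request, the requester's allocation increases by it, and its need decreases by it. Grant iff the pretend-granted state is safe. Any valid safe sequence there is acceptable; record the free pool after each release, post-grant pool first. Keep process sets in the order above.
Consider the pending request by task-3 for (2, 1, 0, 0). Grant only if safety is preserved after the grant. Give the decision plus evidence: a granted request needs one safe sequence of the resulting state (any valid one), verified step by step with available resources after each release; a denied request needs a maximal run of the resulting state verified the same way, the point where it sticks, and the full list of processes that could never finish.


DENY: after the grant no complete ordering would exist.
Key observation: after task-8, task-2 the pool peaks at (3, 2, 3, 5), and each blocked process is short somewhere: task-3 on r4; task-7 on r4; task-0 on r3.
After a pretend grant, a maximal execution: task-8, task-2 — then nothing else fits. Walking it through:
  pool = (1, 2, 2, 3)
  run task-8 (needs (0, 1, 2, 2), free (1, 2, 2, 3)); after release of (1, 0, 1, 2) the pool is (2, 2, 3, 5)
  run task-2 (needs (2, 2, 2, 3), free (2, 2, 3, 5)); after release of (1, 0, 0, 0) the pool is (3, 2, 3, 5)
  task-3 still needs (0, 4, 2, 0) but only (3, 2, 3, 5) is free — short on r4
  task-7 still needs (1, 5, 3, 4) but only (3, 2, 3, 5) is free — short on r4
  task-0 still needs (4, 1, 2, 4) but only (3, 2, 3, 5) is free — short on r3
Processes that could never finish after the grant: task-3, task-7 and task-0.


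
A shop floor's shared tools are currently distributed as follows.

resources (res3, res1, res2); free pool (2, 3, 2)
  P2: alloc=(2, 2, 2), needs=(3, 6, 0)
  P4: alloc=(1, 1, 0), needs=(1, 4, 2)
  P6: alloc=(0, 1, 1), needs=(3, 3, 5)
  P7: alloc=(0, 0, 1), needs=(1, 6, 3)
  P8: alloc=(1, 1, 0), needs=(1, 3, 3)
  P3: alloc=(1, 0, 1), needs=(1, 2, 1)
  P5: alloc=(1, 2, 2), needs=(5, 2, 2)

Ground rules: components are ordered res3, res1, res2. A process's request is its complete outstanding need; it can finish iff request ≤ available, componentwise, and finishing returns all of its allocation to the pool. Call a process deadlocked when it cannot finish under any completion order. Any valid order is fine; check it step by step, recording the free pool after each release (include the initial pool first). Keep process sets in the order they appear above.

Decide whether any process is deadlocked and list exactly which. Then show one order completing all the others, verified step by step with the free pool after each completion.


No process is deadlocked.
Key observation: P3 fits the free pool immediately, and its release cascades until everyone finishes.
A valid finishing order for the others: P3, P8, P4, P5, P6, P7, P2. Step-by-step check:
  pool = (2, 3, 2)
  P3 needs (1, 2, 1) <= (2, 3, 2) -> finishes; pool += (1, 0, 1) = (3, 3, 3)
  P8 needs (1, 3, 3) <= (3, 3, 3) -> finishes; pool += (1, 1, 0) = (4, 4, 3)
  P4 needs (1, 4, 2) <= (4, 4, 3) -> finishes; pool += (1, 1, 0) = (5, 5, 3)
  P5 needs (5, 2, 2) <= (5, 5, 3) -> finishes; pool += (1, 2, 2) = (6, 7, 5)
  P6 needs (3, 3, 5) <= (6, 7, 5) -> finishes; pool += (0, 1, 1) = (6, 8, 6)
  P7 needs (1, 6, 3) <= (6, 8, 6) -> finishes; pool += (0, 0, 1) = (6, 8, 7)
  P2 needs (3, 6, 0) <= (6, 8, 7) -> finishes; pool += (2, 2, 2) = (8, 10, 9)


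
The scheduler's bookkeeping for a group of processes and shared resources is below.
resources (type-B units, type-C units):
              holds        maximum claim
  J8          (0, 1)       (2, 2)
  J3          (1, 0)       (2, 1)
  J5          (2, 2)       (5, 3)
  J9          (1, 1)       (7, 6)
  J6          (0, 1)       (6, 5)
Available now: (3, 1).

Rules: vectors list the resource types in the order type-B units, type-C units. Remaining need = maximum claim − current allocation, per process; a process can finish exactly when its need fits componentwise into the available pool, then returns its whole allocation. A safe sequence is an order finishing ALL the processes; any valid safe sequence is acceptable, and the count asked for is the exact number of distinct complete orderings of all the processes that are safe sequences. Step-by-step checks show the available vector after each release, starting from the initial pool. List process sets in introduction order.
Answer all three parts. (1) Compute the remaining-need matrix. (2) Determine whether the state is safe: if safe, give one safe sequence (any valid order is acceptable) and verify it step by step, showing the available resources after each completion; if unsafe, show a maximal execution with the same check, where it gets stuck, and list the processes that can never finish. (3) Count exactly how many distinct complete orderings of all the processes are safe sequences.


(1) Remaining need (order type-B units, type-C units):
  J8: (2, 1)
  J3: (1, 1)
  J5: (3, 1)
  J9: (6, 5)
  J6: (6, 4)
(2) SAFE, for example via the order J3, J5, J8, J6, J9.
Key observation: J3 is the earliest step where a requested resource binds exactly: need (1, 1), pool (3, 1) at its turn.
Step-by-step check:
  pool = (3, 1)
  J3 needs (1, 1) <= (3, 1) -> finishes; pool += (1, 0) = (4, 1)
  J5 needs (3, 1) <= (4, 1) -> finishes; pool += (2, 2) = (6, 3)
  J8 needs (2, 1) <= (6, 3) -> finishes; pool += (0, 1) = (6, 4)
  J6 needs (6, 4) <= (6, 4) -> finishes; pool += (0, 1) = (6, 5)
  J9 needs (6, 5) <= (6, 5) -> finishes; pool += (1, 1) = (7, 6)
(3) Exactly 6 of the possible complete orderings are safe sequences.


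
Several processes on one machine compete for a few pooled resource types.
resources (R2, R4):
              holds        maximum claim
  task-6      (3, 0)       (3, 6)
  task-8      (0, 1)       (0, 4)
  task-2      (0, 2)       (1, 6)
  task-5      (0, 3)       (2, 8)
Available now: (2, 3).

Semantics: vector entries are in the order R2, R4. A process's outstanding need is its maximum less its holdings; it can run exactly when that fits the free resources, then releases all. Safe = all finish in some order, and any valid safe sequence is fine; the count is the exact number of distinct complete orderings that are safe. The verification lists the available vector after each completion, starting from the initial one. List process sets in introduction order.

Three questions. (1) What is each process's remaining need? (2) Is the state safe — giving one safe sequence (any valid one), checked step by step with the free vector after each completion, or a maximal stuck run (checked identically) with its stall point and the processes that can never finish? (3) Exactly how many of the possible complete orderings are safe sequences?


(1) Outstanding need per process (order R2, R4):
  task-6: (0, 6)
  task-8: (0, 3)
  task-2: (1, 4)
  task-5: (2, 5)
(2) SAFE. One safe sequence: task-8, task-2, task-6, task-5.
Key observation: the first exact fit in this order is task-8 — it needs (0, 3) with (2, 3) free, meeting a requested resource to the last unit.
Step-by-step check:
  pool = (2, 3)
  task-8 needs (0, 3) <= (2, 3) -> finishes; pool += (0, 1) = (2, 4)
  task-2 needs (1, 4) <= (2, 4) -> finishes; pool += (0, 2) = (2, 6)
  task-6 needs (0, 6) <= (2, 6) -> finishes; pool += (3, 0) = (5, 6)
  task-5 needs (2, 5) <= (5, 6) -> finishes; pool += (0, 3) = (5, 9)
(3) The exact count: 2 of the possible complete orderings are safe sequences.


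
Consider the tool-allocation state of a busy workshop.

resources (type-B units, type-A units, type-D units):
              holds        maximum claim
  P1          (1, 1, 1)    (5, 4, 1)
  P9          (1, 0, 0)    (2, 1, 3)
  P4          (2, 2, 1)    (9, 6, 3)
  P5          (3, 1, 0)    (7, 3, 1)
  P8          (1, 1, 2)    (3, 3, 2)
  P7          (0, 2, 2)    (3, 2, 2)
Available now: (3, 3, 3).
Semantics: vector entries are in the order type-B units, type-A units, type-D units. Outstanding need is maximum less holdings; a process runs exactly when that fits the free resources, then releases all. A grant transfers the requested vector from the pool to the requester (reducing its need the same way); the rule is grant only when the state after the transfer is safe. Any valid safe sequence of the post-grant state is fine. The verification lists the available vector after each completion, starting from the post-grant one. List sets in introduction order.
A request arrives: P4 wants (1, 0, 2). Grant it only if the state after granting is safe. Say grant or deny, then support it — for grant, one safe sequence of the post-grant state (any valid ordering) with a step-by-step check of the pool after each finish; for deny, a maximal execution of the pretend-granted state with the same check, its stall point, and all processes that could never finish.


GRANT. The post-grant state is safe; one safe sequence: P8, P9, P7, P5, P1, P4.
Key observation: the transfer keeps a workable pool ((2, 3, 1)); P8 starts the safe sequence.
Check on the post-grant state, step by step:
  pool = (2, 3, 1)
  run P8 (needs (2, 2, 0), free (2, 3, 1)); after release of (1, 1, 2) the pool is (3, 4, 3)
  run P9 (needs (1, 1, 3), free (3, 4, 3)); after release of (1, 0, 0) the pool is (4, 4, 3)
  run P7 (needs (3, 0, 0), free (4, 4, 3)); after release of (0, 2, 2) the pool is (4, 6, 5)
  run P5 (needs (4, 2, 1), free (4, 6, 5)); after release of (3, 1, 0) the pool is (7, 7, 5)
  run P1 (needs (4, 3, 0), free (7, 7, 5)); after release of (1, 1, 1) the pool is (8, 8, 6)
  run P4 (needs (6, 4, 0), free (8, 8, 6)); after release of (3, 2, 3) the pool is (11, 10, 9)


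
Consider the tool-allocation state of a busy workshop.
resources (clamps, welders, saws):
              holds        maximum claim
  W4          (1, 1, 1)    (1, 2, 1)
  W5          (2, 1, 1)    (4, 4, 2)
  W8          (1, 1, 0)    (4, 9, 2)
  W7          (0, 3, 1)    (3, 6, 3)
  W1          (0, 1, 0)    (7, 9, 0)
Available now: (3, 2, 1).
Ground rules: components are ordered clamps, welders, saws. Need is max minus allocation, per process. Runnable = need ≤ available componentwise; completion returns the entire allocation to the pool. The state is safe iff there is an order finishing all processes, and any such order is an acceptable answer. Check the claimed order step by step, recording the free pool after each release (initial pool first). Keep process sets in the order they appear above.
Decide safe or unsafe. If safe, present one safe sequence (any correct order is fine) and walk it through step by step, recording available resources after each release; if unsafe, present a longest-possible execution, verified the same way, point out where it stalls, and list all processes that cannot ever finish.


UNSAFE — no complete ordering exists.
Key observation: after W4, W5, W7 complete, (6, 7, 4) is the best the pool ever gets, yet each leftover process wants more welders.
A maximal execution: W4, W5, W7 — then nothing else fits. Verifying each step:
  pool = (3, 2, 1)
  W4 needs (0, 1, 0) <= (3, 2, 1) -> finishes; pool += (1, 1, 1) = (4, 3, 2)
  W5 needs (2, 3, 1) <= (4, 3, 2) -> finishes; pool += (2, 1, 1) = (6, 4, 3)
  W7 needs (3, 3, 2) <= (6, 4, 3) -> finishes; pool += (0, 3, 1) = (6, 7, 4)
  W8 cannot run: need (3, 8, 2) vs free (6, 7, 4) (insufficient welders)
  W1 cannot run: need (7, 8, 0) vs free (6, 7, 4) (insufficient clamps and welders)
Permanently blocked: W8 and W1.


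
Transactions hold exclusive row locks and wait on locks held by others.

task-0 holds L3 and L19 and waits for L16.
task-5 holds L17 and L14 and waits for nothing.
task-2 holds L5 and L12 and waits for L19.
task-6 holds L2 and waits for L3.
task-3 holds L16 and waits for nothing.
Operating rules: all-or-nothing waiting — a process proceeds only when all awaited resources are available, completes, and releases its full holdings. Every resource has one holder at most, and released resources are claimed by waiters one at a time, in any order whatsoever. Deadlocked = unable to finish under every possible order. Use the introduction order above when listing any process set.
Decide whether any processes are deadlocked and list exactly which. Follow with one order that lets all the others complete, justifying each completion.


Nothing here is deadlocked.
Key observation: the wait graph is acyclic; completion cascades from the unblocked processes through everyone else.
The rest can finish in the order task-3, task-0, task-2, task-5, task-6.
Verifying each step:
  run task-3 (it waits on nothing); releases L16
  task-0 waits on L16 — all released -> runs and releases L3 and L19
  task-2 waits on L19 — all released -> runs and releases L5 and L12
  run task-5 (it waits on nothing); releases L17 and L14
  task-6 waits on L3 — all released -> runs and releases L2


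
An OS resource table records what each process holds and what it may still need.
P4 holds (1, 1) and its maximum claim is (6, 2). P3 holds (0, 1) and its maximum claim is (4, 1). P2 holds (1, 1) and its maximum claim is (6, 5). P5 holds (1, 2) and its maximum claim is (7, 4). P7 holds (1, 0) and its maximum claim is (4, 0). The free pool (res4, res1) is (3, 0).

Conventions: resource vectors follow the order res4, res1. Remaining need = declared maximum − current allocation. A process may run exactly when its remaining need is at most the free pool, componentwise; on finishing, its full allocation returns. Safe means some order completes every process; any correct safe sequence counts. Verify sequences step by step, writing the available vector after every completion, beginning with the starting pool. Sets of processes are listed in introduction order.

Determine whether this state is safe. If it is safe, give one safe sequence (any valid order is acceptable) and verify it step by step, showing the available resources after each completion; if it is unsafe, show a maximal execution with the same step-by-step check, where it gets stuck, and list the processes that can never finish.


UNSAFE — no complete ordering exists.
Key observation: the pool after P7, P3 is (4, 1); every surviving request exceeds it in res4, so progress ends there.
Going as far as possible: P7, P3; after that, nothing fits. Walking it through:
  pool = (3, 0)
  P7 needs (3, 0) <= (3, 0) -> finishes; pool += (1, 0) = (4, 0)
  P3 needs (4, 0) <= (4, 0) -> finishes; pool += (0, 1) = (4, 1)
  P4 cannot run: need (5, 1) vs free (4, 1) (insufficient res4)
  P2 cannot run: need (5, 4) vs free (4, 1) (insufficient res4 and res1)
  P5 cannot run: need (6, 2) vs free (4, 1) (insufficient res4 and res1)
Permanently blocked: P4, P2 and P5.


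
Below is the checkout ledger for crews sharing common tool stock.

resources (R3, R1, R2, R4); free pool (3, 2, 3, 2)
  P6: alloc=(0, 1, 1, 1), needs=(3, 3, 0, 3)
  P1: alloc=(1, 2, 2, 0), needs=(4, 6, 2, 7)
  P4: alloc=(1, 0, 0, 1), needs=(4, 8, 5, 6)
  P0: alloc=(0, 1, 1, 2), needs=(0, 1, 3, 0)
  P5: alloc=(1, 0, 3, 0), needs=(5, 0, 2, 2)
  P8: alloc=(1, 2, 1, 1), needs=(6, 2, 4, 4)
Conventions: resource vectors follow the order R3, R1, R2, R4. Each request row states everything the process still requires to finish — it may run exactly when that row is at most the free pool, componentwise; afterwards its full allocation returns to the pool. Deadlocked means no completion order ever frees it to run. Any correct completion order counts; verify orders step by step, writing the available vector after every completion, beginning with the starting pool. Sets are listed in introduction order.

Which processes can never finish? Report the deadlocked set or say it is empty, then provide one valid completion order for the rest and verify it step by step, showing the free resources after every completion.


The deadlocked set is P1, P4, P5 and P8.
Key observation: the pool after P0, P6 is (3, 4, 5, 5); every surviving request exceeds it in R3, so progress ends there.
The rest can finish in the order P0, P6. Check, step by step:
  pool = (3, 2, 3, 2)
  P0: need (0, 1, 3, 0) fits (3, 2, 3, 2); releases (0, 1, 1, 2), pool now (3, 3, 4, 4)
  P6: need (3, 3, 0, 3) fits (3, 3, 4, 4); releases (0, 1, 1, 1), pool now (3, 4, 5, 5)
The stuck group stays short no matter what:
  P1 still needs (4, 6, 2, 7) but only (3, 4, 5, 5) is free — short on R3, R1 and R4
  P4 still needs (4, 8, 5, 6) but only (3, 4, 5, 5) is free — short on R3, R1 and R4
  P5 still needs (5, 0, 2, 2) but only (3, 4, 5, 5) is free — short on R3
  P8 still needs (6, 2, 4, 4) but only (3, 4, 5, 5) is free — short on R3


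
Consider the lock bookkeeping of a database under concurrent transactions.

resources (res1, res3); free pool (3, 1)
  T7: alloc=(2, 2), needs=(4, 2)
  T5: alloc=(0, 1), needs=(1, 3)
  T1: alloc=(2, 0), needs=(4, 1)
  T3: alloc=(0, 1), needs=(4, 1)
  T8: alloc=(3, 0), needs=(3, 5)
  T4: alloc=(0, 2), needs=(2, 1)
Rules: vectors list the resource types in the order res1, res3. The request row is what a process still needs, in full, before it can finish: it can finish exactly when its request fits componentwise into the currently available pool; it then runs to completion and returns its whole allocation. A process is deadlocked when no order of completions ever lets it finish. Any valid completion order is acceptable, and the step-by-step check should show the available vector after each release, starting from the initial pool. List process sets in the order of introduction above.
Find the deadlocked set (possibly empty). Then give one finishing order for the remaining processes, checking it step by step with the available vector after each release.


Deadlocked: T7, T1, T3 and T8.
Key observation: after T4, T5 the pool peaks at (3, 4), and each blocked process is short somewhere: T7 on res1; T1 on res1; T3 on res1; T8 on res3.
One completion order for the rest: T4, T5. Check, step by step:
  pool = (3, 1)
  run T4 (needs (2, 1), free (3, 1)); after release of (0, 2) the pool is (3, 3)
  run T5 (needs (1, 3), free (3, 3)); after release of (0, 1) the pool is (3, 4)
The blocked processes can never fit:
  blocked: T7 wants (4, 2), pool (3, 4) — not enough res1
  blocked: T1 wants (4, 1), pool (3, 4) — not enough res1
  blocked: T3 wants (4, 1), pool (3, 4) — not enough res1
  blocked: T8 wants (3, 5), pool (3, 4) — not enough res3


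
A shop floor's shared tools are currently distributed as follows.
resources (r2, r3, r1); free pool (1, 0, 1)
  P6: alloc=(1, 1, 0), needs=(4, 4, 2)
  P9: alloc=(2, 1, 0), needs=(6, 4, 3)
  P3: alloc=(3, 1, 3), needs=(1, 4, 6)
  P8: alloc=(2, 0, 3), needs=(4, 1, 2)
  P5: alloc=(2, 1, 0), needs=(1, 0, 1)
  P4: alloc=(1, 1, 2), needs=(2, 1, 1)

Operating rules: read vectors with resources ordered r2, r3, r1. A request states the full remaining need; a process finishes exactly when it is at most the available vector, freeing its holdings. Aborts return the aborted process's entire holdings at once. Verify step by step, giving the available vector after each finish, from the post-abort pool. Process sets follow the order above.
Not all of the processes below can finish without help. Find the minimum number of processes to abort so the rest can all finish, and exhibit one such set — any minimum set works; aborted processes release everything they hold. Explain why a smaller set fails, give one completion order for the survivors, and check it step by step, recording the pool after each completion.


Abort P6 and P3.
Key observation: the returned (4, 2, 3) from P6 and P3 is what brings P9 — unrunnable before, under any order — into play at step 3.
Why nothing smaller works — every single abort fails: P6 alone leaves P9 blocked (short on r3); P9 alone leaves P6 blocked (short on r3); P3 alone leaves P6 blocked (short on r3); P8 alone leaves P6 blocked (short on r3); P5 alone leaves P6 blocked (short on r3); P4 alone leaves P6 blocked (short on r3).
The survivors complete as P4, P5, P9, P8. Check, step by step (starting from the post-abort pool):
  pool = (5, 2, 4)
  run P4 (needs (2, 1, 1), free (5, 2, 4)); after release of (1, 1, 2) the pool is (6, 3, 6)
  run P5 (needs (1, 0, 1), free (6, 3, 6)); after release of (2, 1, 0) the pool is (8, 4, 6)
  run P9 (needs (6, 4, 3), free (8, 4, 6)); after release of (2, 1, 0) the pool is (10, 5, 6)
  run P8 (needs (4, 1, 2), free (10, 5, 6)); after release of (2, 0, 3) the pool is (12, 5, 9)


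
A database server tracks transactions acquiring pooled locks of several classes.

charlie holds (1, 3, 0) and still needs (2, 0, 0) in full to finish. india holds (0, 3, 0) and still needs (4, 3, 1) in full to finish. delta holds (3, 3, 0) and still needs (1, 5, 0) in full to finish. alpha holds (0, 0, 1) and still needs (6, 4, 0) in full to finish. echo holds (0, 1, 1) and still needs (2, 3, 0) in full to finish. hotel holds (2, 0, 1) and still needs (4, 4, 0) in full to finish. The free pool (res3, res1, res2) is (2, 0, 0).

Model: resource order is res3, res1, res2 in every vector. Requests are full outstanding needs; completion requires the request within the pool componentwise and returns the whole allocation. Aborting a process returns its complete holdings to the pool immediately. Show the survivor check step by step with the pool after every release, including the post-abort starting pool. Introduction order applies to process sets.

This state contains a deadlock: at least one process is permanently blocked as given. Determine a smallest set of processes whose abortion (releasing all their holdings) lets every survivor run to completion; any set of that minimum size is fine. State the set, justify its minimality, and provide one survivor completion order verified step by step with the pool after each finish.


Abort hotel.
Key observation: aborting hotel returns (2, 0, 1), and india — hopeless before — runs at step 3 with the returned capacity in the pool.
Why nothing smaller works: aborting no one leaves the state deadlocked as given.
Survivors finish in the order: charlie, echo, india, delta, alpha. Verifying each step (pool after the aborts first):
  pool = (4, 0, 1)
  run charlie (needs (2, 0, 0), free (4, 0, 1)); after release of (1, 3, 0) the pool is (5, 3, 1)
  run echo (needs (2, 3, 0), free (5, 3, 1)); after release of (0, 1, 1) the pool is (5, 4, 2)
  run india (needs (4, 3, 1), free (5, 4, 2)); after release of (0, 3, 0) the pool is (5, 7, 2)
  run delta (needs (1, 5, 0), free (5, 7, 2)); after release of (3, 3, 0) the pool is (8, 10, 2)
  run alpha (needs (6, 4, 0), free (8, 10, 2)); after release of (0, 0, 1) the pool is (8, 10, 3)


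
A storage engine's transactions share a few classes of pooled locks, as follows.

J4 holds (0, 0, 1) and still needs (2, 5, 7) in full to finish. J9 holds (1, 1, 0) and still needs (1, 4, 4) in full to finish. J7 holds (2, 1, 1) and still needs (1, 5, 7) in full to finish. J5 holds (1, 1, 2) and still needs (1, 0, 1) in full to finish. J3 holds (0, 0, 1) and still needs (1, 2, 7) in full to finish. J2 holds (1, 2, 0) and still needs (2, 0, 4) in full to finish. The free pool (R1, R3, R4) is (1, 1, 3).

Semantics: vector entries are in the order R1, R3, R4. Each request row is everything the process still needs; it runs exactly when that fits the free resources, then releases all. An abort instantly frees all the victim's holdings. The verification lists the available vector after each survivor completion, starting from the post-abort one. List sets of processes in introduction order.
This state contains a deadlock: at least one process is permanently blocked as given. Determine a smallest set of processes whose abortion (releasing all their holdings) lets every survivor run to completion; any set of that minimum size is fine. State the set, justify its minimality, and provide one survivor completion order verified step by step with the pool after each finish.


Minimum abort set: J7 and J3.
Key observation: no ordering could ever have run J4 before the abort of J7 and J3; with (2, 1, 2) back in the pool it fits at step 4.
Minimality, checking each single-abort alternative: J4 alone leaves J7 blocked (short on R4); J9 alone leaves J4 blocked (short on R4); J7 alone leaves J4 blocked (short on R4); J5 alone leaves J4 blocked (short on R4); J3 alone leaves J4 blocked (short on R4); J2 alone leaves J4 blocked (short on R4).
One survivor order: J5, J2, J9, J4. Walking it through (post-abort pool first):
  pool = (3, 2, 5)
  J5 needs (1, 0, 1) <= (3, 2, 5) -> finishes; pool += (1, 1, 2) = (4, 3, 7)
  J2 needs (2, 0, 4) <= (4, 3, 7) -> finishes; pool += (1, 2, 0) = (5, 5, 7)
  J9 needs (1, 4, 4) <= (5, 5, 7) -> finishes; pool += (1, 1, 0) = (6, 6, 7)
  J4 needs (2, 5, 7) <= (6, 6, 7) -> finishes; pool += (0, 0, 1) = (6, 6, 8)


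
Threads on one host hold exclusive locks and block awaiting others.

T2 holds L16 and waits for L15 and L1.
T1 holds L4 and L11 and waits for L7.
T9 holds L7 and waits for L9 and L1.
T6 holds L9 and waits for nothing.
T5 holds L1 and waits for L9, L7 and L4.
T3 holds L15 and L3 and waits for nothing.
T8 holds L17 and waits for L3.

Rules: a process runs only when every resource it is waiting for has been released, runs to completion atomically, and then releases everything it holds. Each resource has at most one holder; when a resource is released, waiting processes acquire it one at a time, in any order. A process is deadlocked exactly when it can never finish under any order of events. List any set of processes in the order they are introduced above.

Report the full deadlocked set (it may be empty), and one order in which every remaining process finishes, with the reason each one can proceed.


Deadlocked set: T2, T1, T9 and T5.
Key observation: the knot is the closed ring of waits T5 -> T1 -> T9 -> T5; T2 waits into the deadlock from upstream.
The rest can finish in the order T3, T6, T8.
Verifying each step:
  T3: no waits; runs immediately, freeing L15 and L3
  T6: no waits; runs immediately, freeing L9
  T8 waits on L3 — all released -> runs and releases L17


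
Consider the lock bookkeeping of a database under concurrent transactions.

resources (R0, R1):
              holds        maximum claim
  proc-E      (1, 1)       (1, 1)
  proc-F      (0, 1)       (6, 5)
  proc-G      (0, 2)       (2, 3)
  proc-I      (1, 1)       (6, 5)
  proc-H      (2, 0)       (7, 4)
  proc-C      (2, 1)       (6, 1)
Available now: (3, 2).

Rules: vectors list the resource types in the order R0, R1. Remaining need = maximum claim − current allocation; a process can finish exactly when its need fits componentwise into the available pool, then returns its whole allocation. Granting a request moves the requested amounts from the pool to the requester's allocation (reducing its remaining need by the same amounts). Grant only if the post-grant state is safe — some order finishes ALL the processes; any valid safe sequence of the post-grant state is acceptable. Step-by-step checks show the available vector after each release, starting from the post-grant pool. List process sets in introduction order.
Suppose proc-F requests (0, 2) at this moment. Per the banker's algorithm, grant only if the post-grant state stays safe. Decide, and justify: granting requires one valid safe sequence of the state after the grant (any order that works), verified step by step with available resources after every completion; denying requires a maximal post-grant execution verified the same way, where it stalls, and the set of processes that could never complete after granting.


GRANT — the state after the grant stays safe, e.g. via proc-E, proc-C, proc-F, proc-I, proc-H, proc-G.
Key observation: even at the reduced pool (3, 0), proc-E fits immediately, so safety survives the grant.
Verifying the post-grant state step by step:
  pool = (3, 0)
  run proc-E (needs (0, 0), free (3, 0)); after release of (1, 1) the pool is (4, 1)
  run proc-C (needs (4, 0), free (4, 1)); after release of (2, 1) the pool is (6, 2)
  run proc-F (needs (6, 2), free (6, 2)); after release of (0, 3) the pool is (6, 5)
  run proc-I (needs (5, 4), free (6, 5)); after release of (1, 1) the pool is (7, 6)
  run proc-H (needs (5, 4), free (7, 6)); after release of (2, 0) the pool is (9, 6)
  run proc-G (needs (2, 1), free (9, 6)); after release of (0, 2) the pool is (9, 8)


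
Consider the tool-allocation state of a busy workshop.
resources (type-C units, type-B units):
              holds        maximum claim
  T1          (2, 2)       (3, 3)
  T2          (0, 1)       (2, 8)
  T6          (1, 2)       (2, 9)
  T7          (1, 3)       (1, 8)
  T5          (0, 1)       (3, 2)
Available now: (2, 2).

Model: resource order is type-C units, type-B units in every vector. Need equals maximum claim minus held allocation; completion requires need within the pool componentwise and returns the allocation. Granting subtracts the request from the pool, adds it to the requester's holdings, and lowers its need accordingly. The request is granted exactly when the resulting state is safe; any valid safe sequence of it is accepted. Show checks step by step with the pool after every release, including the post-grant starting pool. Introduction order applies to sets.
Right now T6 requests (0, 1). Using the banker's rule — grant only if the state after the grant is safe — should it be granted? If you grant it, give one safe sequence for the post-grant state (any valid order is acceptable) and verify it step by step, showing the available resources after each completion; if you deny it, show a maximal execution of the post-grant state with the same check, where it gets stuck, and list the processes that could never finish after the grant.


DENY — the pretend-granted state is unsafe.
Key observation: the wall is type-B units: completing T1, T5 brings the pool only to (4, 4), and all the rest need more.
Pretend the grant happened; the run T1, T5 goes as far as possible. Verifying each step:
  pool = (2, 1)
  run T1 (needs (1, 1), free (2, 1)); after release of (2, 2) the pool is (4, 3)
  run T5 (needs (3, 1), free (4, 3)); after release of (0, 1) the pool is (4, 4)
  T2 cannot run: need (2, 7) vs free (4, 4) (insufficient type-B units)
  T6 cannot run: need (1, 6) vs free (4, 4) (insufficient type-B units)
  T7 cannot run: need (0, 5) vs free (4, 4) (insufficient type-B units)
Processes that could never finish after the grant: T2, T6 and T7.


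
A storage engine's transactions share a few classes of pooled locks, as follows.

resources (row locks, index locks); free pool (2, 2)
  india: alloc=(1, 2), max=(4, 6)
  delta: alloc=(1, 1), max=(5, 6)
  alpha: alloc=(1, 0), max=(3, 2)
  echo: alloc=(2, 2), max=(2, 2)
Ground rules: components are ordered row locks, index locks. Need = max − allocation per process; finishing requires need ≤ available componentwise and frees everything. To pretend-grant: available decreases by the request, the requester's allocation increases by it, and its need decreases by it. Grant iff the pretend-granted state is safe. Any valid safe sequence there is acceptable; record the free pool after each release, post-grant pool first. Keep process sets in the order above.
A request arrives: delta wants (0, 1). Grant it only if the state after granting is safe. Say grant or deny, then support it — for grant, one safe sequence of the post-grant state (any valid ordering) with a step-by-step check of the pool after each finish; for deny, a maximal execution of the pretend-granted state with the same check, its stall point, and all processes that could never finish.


DENY. Granting would leave the state unsafe.
Key observation: after echo, alpha complete, (5, 3) is the best the pool ever gets, yet each leftover process wants more index locks.
On the post-grant state, echo, alpha is a maximal run — nothing extends it. Verifying each step:
  pool = (2, 1)
  echo: need (0, 0) fits (2, 1); releases (2, 2), pool now (4, 3)
  alpha: need (2, 2) fits (4, 3); releases (1, 0), pool now (5, 3)
  blocked: india wants (3, 4), pool (5, 3) — not enough index locks
  blocked: delta wants (4, 4), pool (5, 3) — not enough index locks
Post-grant, the permanently blocked set is india and delta.
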